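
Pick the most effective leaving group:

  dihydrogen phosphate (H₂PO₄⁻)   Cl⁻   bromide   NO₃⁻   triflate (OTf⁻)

triflate (OTf⁻)

triflate (OTf⁻): pKₐ(CF₃SO₃H (triflic acid)) ≈ -14
bromide: pKₐ(HBr) ≈ -9
Cl⁻: pKₐ(HCl) ≈ -7
NO₃⁻: pKₐ(HNO₃) ≈ -1.3
dihydrogen phosphate (H₂PO₄⁻): pKₐ(H₃PO₄) ≈ 2.1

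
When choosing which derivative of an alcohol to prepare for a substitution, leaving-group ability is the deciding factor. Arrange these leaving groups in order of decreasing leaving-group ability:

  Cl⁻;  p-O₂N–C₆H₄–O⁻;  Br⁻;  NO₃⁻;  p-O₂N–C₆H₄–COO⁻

Rank by basicity of the departing species: weakest base leaves most easily.
Br⁻: pKₐ(HBr) ≈ -9
Cl⁻: pKₐ(HCl) ≈ -7 — moderately weak base
NO₃⁻: pKₐ(HNO₃) ≈ -1.3 — resonance-delocalised over three oxygens
p-O₂N–C₆H₄–COO⁻: pKₐ(p-nitrobenzoic acid) ≈ 3.4 — electron-withdrawing nitro group stabilises the carboxylate
p-O₂N–C₆H₄–O⁻: pKₐ(p-nitrophenol) ≈ 7.2

Br⁻ > Cl⁻ > NO₃⁻ > p-O₂N–C₆H₄–COO⁻ > p-O₂N–C₆H₄–O⁻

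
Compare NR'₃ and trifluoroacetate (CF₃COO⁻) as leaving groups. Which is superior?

trifluoroacetate (CF₃COO⁻)

trifluoroacetate (CF₃COO⁻) is the better leaving group.
pKₐ(CF₃COOH) ≈ 0.2 versus pKₐ(R'₃NH⁺) ≈ 10.7: trifluoroacetate (CF₃COO⁻) is the much weaker base.
Strongly electron-withdrawing CF₃ stabilises the carboxylate.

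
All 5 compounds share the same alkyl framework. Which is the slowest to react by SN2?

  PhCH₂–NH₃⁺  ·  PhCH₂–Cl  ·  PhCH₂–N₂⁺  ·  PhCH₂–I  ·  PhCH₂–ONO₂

PhCH₂–NH₃⁺

Same R in every case — rank the leaving groups.
Leaving-group ability tracks the stability of the departed species; conjugate-acid pKₐ is the usual yardstick (lower pKₐ → better LG).
PhCH₂–N₂⁺ loses N₂: no meaningful conjugate acid; N₂ departs as an exceptionally stable neutral molecule
PhCH₂–I loses I⁻: pKₐ(HI) ≈ -10
PhCH₂–Cl loses Cl⁻: pKₐ(HCl) ≈ -7
PhCH₂–ONO₂ loses NO₃⁻: pKₐ(HNO₃) ≈ -1.3
PhCH₂–NH₃⁺ loses NH₃: pKₐ(NH₄⁺) ≈ 9.2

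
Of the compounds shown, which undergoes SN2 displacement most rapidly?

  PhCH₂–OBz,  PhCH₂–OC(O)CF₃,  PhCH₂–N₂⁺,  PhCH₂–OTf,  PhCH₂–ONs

PhCH₂–N₂⁺

Same R in every case — rank the leaving groups.
A good leaving group is a weak base: the lower the pKₐ of its conjugate acid, the more readily it departs.
PhCH₂–N₂⁺ loses N₂: no meaningful conjugate acid; N₂ departs as an exceptionally stable neutral molecule
PhCH₂–OTf loses OTf⁻: pKₐ(CF₃SO₃H (triflic acid)) ≈ -14
PhCH₂–ONs loses ONs⁻: pKₐ(p-O₂NC₆H₄SO₃H) ≈ -3.5
PhCH₂–OC(O)CF₃ loses CF₃COO⁻: pKₐ(CF₃COOH) ≈ 0.2
PhCH₂–OBz loses PhCOO⁻: pKₐ(C₆H₅COOH) ≈ 4.2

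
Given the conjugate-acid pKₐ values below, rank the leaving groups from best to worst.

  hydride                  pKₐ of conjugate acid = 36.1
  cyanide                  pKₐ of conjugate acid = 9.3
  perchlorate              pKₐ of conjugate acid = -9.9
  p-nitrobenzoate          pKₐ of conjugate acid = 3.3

perchlorate > p-nitrobenzoate > cyanide > hydride

Lower conjugate-acid pKₐ ⇒ weaker base ⇒ better leaving group.
Sorting by the given values: perchlorate (-9.9), p-nitrobenzoate (3.3), cyanide (9.3), hydride (36.1).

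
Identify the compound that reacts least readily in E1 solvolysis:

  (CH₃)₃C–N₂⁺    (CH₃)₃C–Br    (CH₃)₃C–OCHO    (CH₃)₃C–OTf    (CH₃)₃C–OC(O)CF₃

(CH₃)₃C–OCHO

With the same alkyl group throughout, only the leaving group differentiates the rates.
Leaving-group ability tracks the stability of the departed species; conjugate-acid pKₐ is the usual yardstick (lower pKₐ → better LG).
(CH₃)₃C–N₂⁺ loses N₂: no meaningful conjugate acid; N₂ departs as an exceptionally stable neutral molecule
(CH₃)₃C–OTf loses OTf⁻: pKₐ(CF₃SO₃H (triflic acid)) ≈ -14
(CH₃)₃C–Br loses Br⁻: pKₐ(HBr) ≈ -9
(CH₃)₃C–OC(O)CF₃ loses CF₃COO⁻: pKₐ(CF₃COOH) ≈ 0.2
(CH₃)₃C–OCHO loses HCOO⁻: pKₐ(HCOOH) ≈ 3.8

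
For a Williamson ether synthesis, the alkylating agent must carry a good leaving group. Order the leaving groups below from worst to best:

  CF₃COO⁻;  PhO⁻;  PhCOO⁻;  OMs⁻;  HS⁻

Rank by basicity of the departing species: weakest base leaves most easily.
OMs⁻: pKₐ(CH₃SO₃H (MsOH)) ≈ -1.9
CF₃COO⁻: pKₐ(CF₃COOH) ≈ 0.2 — strongly electron-withdrawing CF₃ stabilises the carboxylate
PhCOO⁻: pKₐ(C₆H₅COOH) ≈ 4.2 — aryl carboxylate
HS⁻: pKₐ(H₂S) ≈ 7 — larger and more polarisable than the oxygen analogue
PhO⁻: pKₐ(C₆H₅OH (phenol)) ≈ 10
Reversing gives the worst-to-best order requested.

PhO⁻ < HS⁻ < PhCOO⁻ < CF₃COO⁻ < OMs⁻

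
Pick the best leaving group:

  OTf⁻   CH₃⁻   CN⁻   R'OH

OTf⁻: pKₐ(CF₃SO₃H (triflic acid)) ≈ -14
R'OH: pKₐ(R'OH₂⁺) ≈ -2.4
CN⁻: pKₐ(HCN) ≈ 9.2
CH₃⁻: pKₐ(CH₄) ≈ 48

OTf⁻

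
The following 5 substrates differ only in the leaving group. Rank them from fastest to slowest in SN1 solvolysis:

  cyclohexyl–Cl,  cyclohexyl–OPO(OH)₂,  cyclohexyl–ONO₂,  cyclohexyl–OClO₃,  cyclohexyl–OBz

cyclohexyl–OClO₃ > cyclohexyl–Cl > cyclohexyl–ONO₂ > cyclohexyl–OPO(OH)₂ > cyclohexyl–OBz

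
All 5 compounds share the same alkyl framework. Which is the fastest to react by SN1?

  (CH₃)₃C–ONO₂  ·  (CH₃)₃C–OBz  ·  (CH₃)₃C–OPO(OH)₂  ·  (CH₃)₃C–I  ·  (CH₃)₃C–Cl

With the same alkyl group throughout, only the leaving group differentiates the rates.
A good leaving group is a weak base: the lower the pKₐ of its conjugate acid, the more readily it departs.
(CH₃)₃C–I loses I⁻: pKₐ(HI) ≈ -10
(CH₃)₃C–Cl loses Cl⁻: pKₐ(HCl) ≈ -7
(CH₃)₃C–ONO₂ loses NO₃⁻: pKₐ(HNO₃) ≈ -1.3
(CH₃)₃C–OPO(OH)₂ loses H₂PO₄⁻: pKₐ(H₃PO₄) ≈ 2.1
(CH₃)₃C–OBz loses PhCOO⁻: pKₐ(C₆H₅COOH) ≈ 4.2

(CH₃)₃C–I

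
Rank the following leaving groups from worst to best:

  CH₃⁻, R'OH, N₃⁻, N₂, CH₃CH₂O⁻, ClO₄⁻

CH₃⁻ < CH₃CH₂O⁻ < N₃⁻ < R'OH < ClO₄⁻ < N₂

N₂: no meaningful conjugate acid; N₂ departs as an exceptionally stable neutral molecule
ClO₄⁻: pKₐ(HClO₄) ≈ -10
R'OH: pKₐ(R'OH₂⁺) ≈ -2.4 — neutral; leaves from a protonated ether (an oxonium ion, R–O(H)R'⁺)
N₃⁻: pKₐ(HN₃) ≈ 4.7
CH₃CH₂O⁻: pKₐ(CH₃CH₂OH) ≈ 16 — strong base; alkoxides do not leave unassisted
CH₃⁻: pKₐ(CH₄) ≈ 48
The question asks for worst first, so the sequence is read in increasing leaving-group ability.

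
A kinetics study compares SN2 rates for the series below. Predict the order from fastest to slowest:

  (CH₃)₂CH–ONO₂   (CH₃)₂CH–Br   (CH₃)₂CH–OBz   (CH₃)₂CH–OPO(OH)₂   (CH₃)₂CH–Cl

(CH₃)₂CH–Br > (CH₃)₂CH–Cl > (CH₃)₂CH–ONO₂ > (CH₃)₂CH–OPO(OH)₂ > (CH₃)₂CH–OBz

Identical carbon frameworks mean the comparison reduces to leaving-group quality.
The more stable X⁻ (or X) is on its own — i.e. the weaker a base it is — the better a leaving group it makes.
(CH₃)₂CH–Br loses Br⁻: pKₐ(HBr) ≈ -9
(CH₃)₂CH–Cl loses Cl⁻: pKₐ(HCl) ≈ -7
(CH₃)₂CH–ONO₂ loses NO₃⁻: pKₐ(HNO₃) ≈ -1.3
(CH₃)₂CH–OPO(OH)₂ loses H₂PO₄⁻: pKₐ(H₃PO₄) ≈ 2.1
(CH₃)₂CH–OBz loses PhCOO⁻: pKₐ(C₆H₅COOH) ≈ 4.2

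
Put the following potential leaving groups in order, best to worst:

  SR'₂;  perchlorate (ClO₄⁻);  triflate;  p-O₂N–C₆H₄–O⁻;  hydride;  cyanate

triflate > perchlorate (ClO₄⁻) > SR'₂ > cyanate > p-O₂N–C₆H₄–O⁻ > hydride

Leaving-group ability tracks the stability of the departed species; conjugate-acid pKₐ is the usual yardstick (lower pKₐ → better LG).
triflate: pKₐ(CF₃SO₃H (triflic acid)) ≈ -14 — charge spread over three oxygens and a CF₃ group; the premier leaving group in synthesis
perchlorate (ClO₄⁻): pKₐ(HClO₄) ≈ -10 — extremely weak base; rarely used for safety reasons
SR'₂: pKₐ(R'₂SH⁺) ≈ -7 — neutral; leaves from a sulfonium salt (R–SR'₂⁺)
cyanate: pKₐ(HOCN) ≈ 3.5
p-O₂N–C₆H₄–O⁻: pKₐ(p-nitrophenol) ≈ 7.2 — nitro group delocalises the charge; the classic chromogenic LG
hydride: pKₐ(H₂) ≈ 36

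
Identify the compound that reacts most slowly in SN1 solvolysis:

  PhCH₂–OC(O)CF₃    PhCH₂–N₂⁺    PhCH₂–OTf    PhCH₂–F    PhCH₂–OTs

PhCH₂–F

The skeletons are identical, so relative rate is governed entirely by leaving-group ability.
Leaving-group ability tracks the stability of the departed species; conjugate-acid pKₐ is the usual yardstick (lower pKₐ → better LG).
PhCH₂–N₂⁺ loses N₂: no meaningful conjugate acid; N₂ departs as an exceptionally stable neutral molecule
PhCH₂–OTf loses OTf⁻: pKₐ(CF₃SO₃H (triflic acid)) ≈ -14
PhCH₂–OTs loses OTs⁻: pKₐ(p-CH₃C₆H₄SO₃H (TsOH)) ≈ -2.8
PhCH₂–OC(O)CF₃ loses CF₃COO⁻: pKₐ(CF₃COOH) ≈ 0.2
PhCH₂–F loses F⁻: pKₐ(HF) ≈ 3.2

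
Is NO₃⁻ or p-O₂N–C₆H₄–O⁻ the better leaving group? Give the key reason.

NO₃⁻ is the better leaving group.
pKₐ(HNO₃) ≈ -1.3 versus pKₐ(p-nitrophenol) ≈ 7.2: NO₃⁻ is the much weaker base.
Resonance-delocalised over three oxygens.

NO₃⁻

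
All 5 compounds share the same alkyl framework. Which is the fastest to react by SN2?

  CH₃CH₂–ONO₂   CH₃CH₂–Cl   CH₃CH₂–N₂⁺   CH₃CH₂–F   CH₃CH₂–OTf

CH₃CH₂–N₂⁺

The skeletons are identical, so relative rate is governed entirely by leaving-group ability.
A good leaving group is a weak base: the lower the pKₐ of its conjugate acid, the more readily it departs.
CH₃CH₂–N₂⁺ loses N₂: no meaningful conjugate acid; N₂ departs as an exceptionally stable neutral molecule
CH₃CH₂–OTf loses OTf⁻: pKₐ(CF₃SO₃H (triflic acid)) ≈ -14
CH₃CH₂–Cl loses Cl⁻: pKₐ(HCl) ≈ -7
CH₃CH₂–ONO₂ loses NO₃⁻: pKₐ(HNO₃) ≈ -1.3
CH₃CH₂–F loses F⁻: pKₐ(HF) ≈ 3.2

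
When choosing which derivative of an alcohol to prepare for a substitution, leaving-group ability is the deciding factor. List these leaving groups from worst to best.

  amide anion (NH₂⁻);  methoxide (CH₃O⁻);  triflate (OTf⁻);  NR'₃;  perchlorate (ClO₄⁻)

amide anion (NH₂⁻) < methoxide (CH₃O⁻) < NR'₃ < perchlorate (ClO₄⁻) < triflate (OTf⁻)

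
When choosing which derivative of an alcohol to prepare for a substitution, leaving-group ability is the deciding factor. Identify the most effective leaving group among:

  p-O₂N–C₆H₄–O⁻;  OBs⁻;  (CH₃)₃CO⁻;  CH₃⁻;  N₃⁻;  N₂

Rank by basicity of the departing species: weakest base leaves most easily.
N₂: no meaningful conjugate acid; N₂ departs as an exceptionally stable neutral molecule
OBs⁻: pKₐ(p-BrC₆H₄SO₃H) ≈ -2.8
N₃⁻: pKₐ(HN₃) ≈ 4.7
p-O₂N–C₆H₄–O⁻: pKₐ(p-nitrophenol) ≈ 7.2
(CH₃)₃CO⁻: pKₐ(t-BuOH) ≈ 18
CH₃⁻: pKₐ(CH₄) ≈ 48

N₂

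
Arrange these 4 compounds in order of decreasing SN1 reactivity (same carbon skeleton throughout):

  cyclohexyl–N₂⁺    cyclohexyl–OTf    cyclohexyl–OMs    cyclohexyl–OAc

cyclohexyl–N₂⁺ > cyclohexyl–OTf > cyclohexyl–OMs > cyclohexyl–OAc

With the same alkyl group throughout, only the leaving group differentiates the rates.
Leaving-group ability tracks the stability of the departed species; conjugate-acid pKₐ is the usual yardstick (lower pKₐ → better LG).
cyclohexyl–N₂⁺ loses N₂: no meaningful conjugate acid; N₂ departs as an exceptionally stable neutral molecule
cyclohexyl–OTf loses OTf⁻: pKₐ(CF₃SO₃H (triflic acid)) ≈ -14
cyclohexyl–OMs loses OMs⁻: pKₐ(CH₃SO₃H (MsOH)) ≈ -1.9
cyclohexyl–OAc loses AcO⁻: pKₐ(CH₃COOH) ≈ 4.8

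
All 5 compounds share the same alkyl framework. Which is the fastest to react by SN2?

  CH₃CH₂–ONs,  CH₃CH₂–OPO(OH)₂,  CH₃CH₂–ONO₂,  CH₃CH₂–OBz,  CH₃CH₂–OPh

CH₃CH₂–ONs

Identical carbon frameworks mean the comparison reduces to leaving-group quality.
Rank by basicity of the departing species: weakest base leaves most easily.
CH₃CH₂–ONs loses ONs⁻: pKₐ(p-O₂NC₆H₄SO₃H) ≈ -3.5
CH₃CH₂–ONO₂ loses NO₃⁻: pKₐ(HNO₃) ≈ -1.3
CH₃CH₂–OPO(OH)₂ loses H₂PO₄⁻: pKₐ(H₃PO₄) ≈ 2.1
CH₃CH₂–OBz loses PhCOO⁻: pKₐ(C₆H₅COOH) ≈ 4.2
CH₃CH₂–OPh loses PhO⁻: pKₐ(C₆H₅OH (phenol)) ≈ 10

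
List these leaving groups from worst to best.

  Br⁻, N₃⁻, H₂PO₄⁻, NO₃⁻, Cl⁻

Br⁻: pKₐ(HBr) ≈ -9
Cl⁻: pKₐ(HCl) ≈ -7
NO₃⁻: pKₐ(HNO₃) ≈ -1.3
H₂PO₄⁻: pKₐ(H₃PO₄) ≈ 2.1
N₃⁻: pKₐ(HN₃) ≈ 4.7
Reversing gives the worst-to-best order requested.

N₃⁻ < H₂PO₄⁻ < NO₃⁻ < Cl⁻ < Br⁻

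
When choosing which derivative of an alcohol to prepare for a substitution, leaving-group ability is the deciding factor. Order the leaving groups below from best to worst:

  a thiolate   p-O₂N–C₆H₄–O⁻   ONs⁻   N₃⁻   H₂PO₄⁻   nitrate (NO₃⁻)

ONs⁻ > nitrate (NO₃⁻) > H₂PO₄⁻ > N₃⁻ > p-O₂N–C₆H₄–O⁻ > a thiolate

A good leaving group is a weak base: the lower the pKₐ of its conjugate acid, the more readily it departs.
ONs⁻: pKₐ(p-O₂NC₆H₄SO₃H) ≈ -3.5
nitrate (NO₃⁻): pKₐ(HNO₃) ≈ -1.3
H₂PO₄⁻: pKₐ(H₃PO₄) ≈ 2.1
N₃⁻: pKₐ(HN₃) ≈ 4.7
p-O₂N–C₆H₄–O⁻: pKₐ(p-nitrophenol) ≈ 7.2
a thiolate: pKₐ(RSH (a thiol)) ≈ 10.5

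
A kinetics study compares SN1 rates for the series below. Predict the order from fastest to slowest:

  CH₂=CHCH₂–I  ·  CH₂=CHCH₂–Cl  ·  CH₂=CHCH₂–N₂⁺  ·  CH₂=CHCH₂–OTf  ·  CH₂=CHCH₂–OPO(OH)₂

CH₂=CHCH₂–N₂⁺ > CH₂=CHCH₂–OTf > CH₂=CHCH₂–I > CH₂=CHCH₂–Cl > CH₂=CHCH₂–OPO(OH)₂

Identical carbon frameworks mean the comparison reduces to leaving-group quality.
The more stable X⁻ (or X) is on its own — i.e. the weaker a base it is — the better a leaving group it makes.
CH₂=CHCH₂–N₂⁺ loses N₂: no meaningful conjugate acid; N₂ departs as an exceptionally stable neutral molecule
CH₂=CHCH₂–OTf loses OTf⁻: pKₐ(CF₃SO₃H (triflic acid)) ≈ -14
CH₂=CHCH₂–I loses I⁻: pKₐ(HI) ≈ -10
CH₂=CHCH₂–Cl loses Cl⁻: pKₐ(HCl) ≈ -7
CH₂=CHCH₂–OPO(OH)₂ loses H₂PO₄⁻: pKₐ(H₃PO₄) ≈ 2.1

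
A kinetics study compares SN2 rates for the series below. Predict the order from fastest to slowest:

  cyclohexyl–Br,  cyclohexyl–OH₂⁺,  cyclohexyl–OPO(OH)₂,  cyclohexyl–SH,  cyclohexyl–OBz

Identical carbon frameworks mean the comparison reduces to leaving-group quality.
The more stable X⁻ (or X) is on its own — i.e. the weaker a base it is — the better a leaving group it makes.
cyclohexyl–Br loses Br⁻: pKₐ(HBr) ≈ -9
cyclohexyl–OH₂⁺ loses H₂O: pKₐ(H₃O⁺) ≈ -1.7
cyclohexyl–OPO(OH)₂ loses H₂PO₄⁻: pKₐ(H₃PO₄) ≈ 2.1
cyclohexyl–OBz loses PhCOO⁻: pKₐ(C₆H₅COOH) ≈ 4.2
cyclohexyl–SH loses HS⁻: pKₐ(H₂S) ≈ 7

cyclohexyl–Br > cyclohexyl–OH₂⁺ > cyclohexyl–OPO(OH)₂ > cyclohexyl–OBz > cyclohexyl–SH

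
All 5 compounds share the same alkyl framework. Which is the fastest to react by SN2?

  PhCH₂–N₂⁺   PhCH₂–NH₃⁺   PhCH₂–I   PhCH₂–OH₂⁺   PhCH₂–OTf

Same R in every case — rank the leaving groups.
A good leaving group is a weak base: the lower the pKₐ of its conjugate acid, the more readily it departs.
PhCH₂–N₂⁺ loses N₂: no meaningful conjugate acid; N₂ departs as an exceptionally stable neutral molecule
PhCH₂–OTf loses OTf⁻: pKₐ(CF₃SO₃H (triflic acid)) ≈ -14
PhCH₂–I loses I⁻: pKₐ(HI) ≈ -10
PhCH₂–OH₂⁺ loses H₂O: pKₐ(H₃O⁺) ≈ -1.7
PhCH₂–NH₃⁺ loses NH₃: pKₐ(NH₄⁺) ≈ 9.2

PhCH₂–N₂⁺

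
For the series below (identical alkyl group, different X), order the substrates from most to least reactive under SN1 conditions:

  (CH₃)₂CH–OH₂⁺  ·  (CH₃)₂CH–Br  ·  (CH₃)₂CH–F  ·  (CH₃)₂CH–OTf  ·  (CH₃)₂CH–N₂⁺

(CH₃)₂CH–N₂⁺ > (CH₃)₂CH–OTf > (CH₃)₂CH–Br > (CH₃)₂CH–OH₂⁺ > (CH₃)₂CH–F

The skeletons are identical, so relative rate is governed entirely by leaving-group ability.
Leaving-group ability tracks the stability of the departed species; conjugate-acid pKₐ is the usual yardstick (lower pKₐ → better LG).
(CH₃)₂CH–N₂⁺ loses N₂: no meaningful conjugate acid; N₂ departs as an exceptionally stable neutral molecule
(CH₃)₂CH–OTf loses OTf⁻: pKₐ(CF₃SO₃H (triflic acid)) ≈ -14
(CH₃)₂CH–Br loses Br⁻: pKₐ(HBr) ≈ -9
(CH₃)₂CH–OH₂⁺ loses H₂O: pKₐ(H₃O⁺) ≈ -1.7
(CH₃)₂CH–F loses F⁻: pKₐ(HF) ≈ 3.2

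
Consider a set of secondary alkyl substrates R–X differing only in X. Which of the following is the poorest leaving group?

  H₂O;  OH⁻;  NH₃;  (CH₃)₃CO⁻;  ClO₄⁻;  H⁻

H⁻

Leaving-group ability tracks the stability of the departed species; conjugate-acid pKₐ is the usual yardstick (lower pKₐ → better LG).
ClO₄⁻: pKₐ(HClO₄) ≈ -10
H₂O: pKₐ(H₃O⁺) ≈ -1.7
NH₃: pKₐ(NH₄⁺) ≈ 9.2
OH⁻: pKₐ(H₂O) ≈ 15.7
(CH₃)₃CO⁻: pKₐ(t-BuOH) ≈ 18
H⁻: pKₐ(H₂) ≈ 36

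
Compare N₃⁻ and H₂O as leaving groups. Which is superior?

H₂O is the better leaving group.
pKₐ(H₃O⁺) ≈ -1.7 versus pKₐ(HN₃) ≈ 4.7: H₂O is the much weaker base.
Neutral; leaves from a protonated alcohol (R–OH₂⁺).

H₂O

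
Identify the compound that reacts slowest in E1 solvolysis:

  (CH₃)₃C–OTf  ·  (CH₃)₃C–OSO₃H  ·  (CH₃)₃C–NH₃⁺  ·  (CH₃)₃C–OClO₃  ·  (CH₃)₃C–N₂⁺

Identical carbon frameworks mean the comparison reduces to leaving-group quality.
A good leaving group is a weak base: the lower the pKₐ of its conjugate acid, the more readily it departs.
(CH₃)₃C–N₂⁺ loses N₂: no meaningful conjugate acid; N₂ departs as an exceptionally stable neutral molecule
(CH₃)₃C–OTf loses OTf⁻: pKₐ(CF₃SO₃H (triflic acid)) ≈ -14
(CH₃)₃C–OClO₃ loses ClO₄⁻: pKₐ(HClO₄) ≈ -10
(CH₃)₃C–OSO₃H loses HSO₄⁻: pKₐ(H₂SO₄) ≈ -3
(CH₃)₃C–NH₃⁺ loses NH₃: pKₐ(NH₄⁺) ≈ 9.2

(CH₃)₃C–NH₃⁺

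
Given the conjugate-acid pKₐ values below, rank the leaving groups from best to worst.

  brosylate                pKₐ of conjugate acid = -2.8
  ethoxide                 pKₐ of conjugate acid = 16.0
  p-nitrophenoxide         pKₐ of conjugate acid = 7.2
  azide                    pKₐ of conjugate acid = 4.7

Lower conjugate-acid pKₐ ⇒ weaker base ⇒ better leaving group.
Sorting by the given values: brosylate (-2.8), azide (4.7), p-nitrophenoxide (7.2), ethoxide (16.0).

brosylate > azide > p-nitrophenoxide > ethoxide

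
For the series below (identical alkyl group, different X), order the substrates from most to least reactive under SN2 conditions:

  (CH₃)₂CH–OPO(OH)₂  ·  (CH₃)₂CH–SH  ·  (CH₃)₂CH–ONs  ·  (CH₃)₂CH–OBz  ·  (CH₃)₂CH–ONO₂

(CH₃)₂CH–ONs > (CH₃)₂CH–ONO₂ > (CH₃)₂CH–OPO(OH)₂ > (CH₃)₂CH–OBz > (CH₃)₂CH–SH

Identical carbon frameworks mean the comparison reduces to leaving-group quality.
Leaving-group ability tracks the stability of the departed species; conjugate-acid pKₐ is the usual yardstick (lower pKₐ → better LG).
(CH₃)₂CH–ONs loses ONs⁻: pKₐ(p-O₂NC₆H₄SO₃H) ≈ -3.5
(CH₃)₂CH–ONO₂ loses NO₃⁻: pKₐ(HNO₃) ≈ -1.3
(CH₃)₂CH–OPO(OH)₂ loses H₂PO₄⁻: pKₐ(H₃PO₄) ≈ 2.1
(CH₃)₂CH–OBz loses PhCOO⁻: pKₐ(C₆H₅COOH) ≈ 4.2
(CH₃)₂CH–SH loses HS⁻: pKₐ(H₂S) ≈ 7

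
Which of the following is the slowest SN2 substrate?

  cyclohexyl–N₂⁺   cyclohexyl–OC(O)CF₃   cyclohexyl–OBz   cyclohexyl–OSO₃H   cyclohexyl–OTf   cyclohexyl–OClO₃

cyclohexyl–OBz

Identical carbon frameworks mean the comparison reduces to leaving-group quality.
The more stable X⁻ (or X) is on its own — i.e. the weaker a base it is — the better a leaving group it makes.
cyclohexyl–N₂⁺ loses N₂: no meaningful conjugate acid; N₂ departs as an exceptionally stable neutral molecule
cyclohexyl–OTf loses OTf⁻: pKₐ(CF₃SO₃H (triflic acid)) ≈ -14
cyclohexyl–OClO₃ loses ClO₄⁻: pKₐ(HClO₄) ≈ -10
cyclohexyl–OSO₃H loses HSO₄⁻: pKₐ(H₂SO₄) ≈ -3
cyclohexyl–OC(O)CF₃ loses CF₃COO⁻: pKₐ(CF₃COOH) ≈ 0.2
cyclohexyl–OBz loses PhCOO⁻: pKₐ(C₆H₅COOH) ≈ 4.2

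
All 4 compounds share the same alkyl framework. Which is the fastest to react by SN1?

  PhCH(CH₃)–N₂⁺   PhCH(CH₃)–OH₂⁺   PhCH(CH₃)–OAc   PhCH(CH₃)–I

PhCH(CH₃)–N₂⁺

With the same alkyl group throughout, only the leaving group differentiates the rates.
A good leaving group is a weak base: the lower the pKₐ of its conjugate acid, the more readily it departs.
PhCH(CH₃)–N₂⁺ loses N₂: no meaningful conjugate acid; N₂ departs as an exceptionally stable neutral molecule
PhCH(CH₃)–I loses I⁻: pKₐ(HI) ≈ -10
PhCH(CH₃)–OH₂⁺ loses H₂O: pKₐ(H₃O⁺) ≈ -1.7
PhCH(CH₃)–OAc loses AcO⁻: pKₐ(CH₃COOH) ≈ 4.8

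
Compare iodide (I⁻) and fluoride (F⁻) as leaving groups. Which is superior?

iodide (I⁻)

iodide (I⁻) is the better leaving group.
pKₐ(HI) ≈ -10 versus pKₐ(HF) ≈ 3.2: iodide (I⁻) is the much weaker base.
Large, highly polarisable; very weak base.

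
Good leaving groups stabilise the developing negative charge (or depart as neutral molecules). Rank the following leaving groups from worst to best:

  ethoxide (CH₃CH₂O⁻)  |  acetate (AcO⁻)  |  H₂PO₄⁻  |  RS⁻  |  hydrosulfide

ethoxide (CH₃CH₂O⁻) < RS⁻ < hydrosulfide < acetate (AcO⁻) < H₂PO₄⁻

A good leaving group is a weak base: the lower the pKₐ of its conjugate acid, the more readily it departs.
H₂PO₄⁻: pKₐ(H₃PO₄) ≈ 2.1 — moderate base; biological leaving group after further activation
acetate (AcO⁻): pKₐ(CH₃COOH) ≈ 4.8
hydrosulfide: pKₐ(H₂S) ≈ 7 — larger and more polarisable than the oxygen analogue
RS⁻: pKₐ(RSH (a thiol)) ≈ 10.5
ethoxide (CH₃CH₂O⁻): pKₐ(CH₃CH₂OH) ≈ 16 — strong base; alkoxides do not leave unassisted
The question asks for worst first, so the sequence is read in increasing leaving-group ability.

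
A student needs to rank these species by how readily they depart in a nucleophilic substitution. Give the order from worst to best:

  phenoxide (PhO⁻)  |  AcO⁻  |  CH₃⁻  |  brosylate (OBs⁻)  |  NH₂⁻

CH₃⁻ < NH₂⁻ < phenoxide (PhO⁻) < AcO⁻ < brosylate (OBs⁻)

The more stable X⁻ (or X) is on its own — i.e. the weaker a base it is — the better a leaving group it makes.
brosylate (OBs⁻): pKₐ(p-BrC₆H₄SO₃H) ≈ -2.8 — arenesulfonate with a p-bromo substituent
AcO⁻: pKₐ(CH₃COOH) ≈ 4.8
phenoxide (PhO⁻): pKₐ(C₆H₅OH (phenol)) ≈ 10 — resonance into the ring helps, but still a poor LG
NH₂⁻: pKₐ(NH₃) ≈ 38 — extremely strong base; never a leaving group
CH₃⁻: pKₐ(CH₄) ≈ 48
Listed from poorest to best leaving group as asked.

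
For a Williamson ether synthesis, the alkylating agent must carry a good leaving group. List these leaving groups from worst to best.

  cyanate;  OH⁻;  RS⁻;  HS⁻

OH⁻ < RS⁻ < HS⁻ < cyanate

cyanate: pKₐ(HOCN) ≈ 3.5
HS⁻: pKₐ(H₂S) ≈ 7
RS⁻: pKₐ(RSH (a thiol)) ≈ 10.5
OH⁻: pKₐ(H₂O) ≈ 15.7
The question asks for worst first, so the sequence is read in increasing leaving-group ability.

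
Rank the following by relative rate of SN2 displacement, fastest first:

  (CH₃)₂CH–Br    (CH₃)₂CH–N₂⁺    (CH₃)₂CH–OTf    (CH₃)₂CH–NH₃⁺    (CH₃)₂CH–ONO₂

Identical carbon frameworks mean the comparison reduces to leaving-group quality.
Rank by basicity of the departing species: weakest base leaves most easily.
(CH₃)₂CH–N₂⁺ loses N₂: no meaningful conjugate acid; N₂ departs as an exceptionally stable neutral molecule
(CH₃)₂CH–OTf loses OTf⁻: pKₐ(CF₃SO₃H (triflic acid)) ≈ -14
(CH₃)₂CH–Br loses Br⁻: pKₐ(HBr) ≈ -9
(CH₃)₂CH–ONO₂ loses NO₃⁻: pKₐ(HNO₃) ≈ -1.3
(CH₃)₂CH–NH₃⁺ loses NH₃: pKₐ(NH₄⁺) ≈ 9.2

(CH₃)₂CH–N₂⁺ > (CH₃)₂CH–OTf > (CH₃)₂CH–Br > (CH₃)₂CH–ONO₂ > (CH₃)₂CH–NH₃⁺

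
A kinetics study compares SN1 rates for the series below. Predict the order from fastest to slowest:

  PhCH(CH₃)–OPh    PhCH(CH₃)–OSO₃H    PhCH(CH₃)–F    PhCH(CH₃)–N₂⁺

PhCH(CH₃)–N₂⁺ > PhCH(CH₃)–OSO₃H > PhCH(CH₃)–F > PhCH(CH₃)–OPh

Same R in every case — rank the leaving groups.
The more stable X⁻ (or X) is on its own — i.e. the weaker a base it is — the better a leaving group it makes.
PhCH(CH₃)–N₂⁺ loses N₂: no meaningful conjugate acid; N₂ departs as an exceptionally stable neutral molecule
PhCH(CH₃)–OSO₃H loses HSO₄⁻: pKₐ(H₂SO₄) ≈ -3
PhCH(CH₃)–F loses F⁻: pKₐ(HF) ≈ 3.2
PhCH(CH₃)–OPh loses PhO⁻: pKₐ(C₆H₅OH (phenol)) ≈ 10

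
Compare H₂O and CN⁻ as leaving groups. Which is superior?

H₂O

H₂O is the better leaving group.
pKₐ(H₃O⁺) ≈ -1.7 versus pKₐ(HCN) ≈ 9.2: H₂O is the much weaker base.
Neutral; leaves from a protonated alcohol (R–OH₂⁺).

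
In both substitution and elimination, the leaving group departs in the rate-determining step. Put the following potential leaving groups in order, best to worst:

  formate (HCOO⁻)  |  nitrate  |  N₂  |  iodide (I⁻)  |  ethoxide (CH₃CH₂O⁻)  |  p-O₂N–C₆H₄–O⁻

N₂ > iodide (I⁻) > nitrate > formate (HCOO⁻) > p-O₂N–C₆H₄–O⁻ > ethoxide (CH₃CH₂O⁻)

The more stable X⁻ (or X) is on its own — i.e. the weaker a base it is — the better a leaving group it makes.
N₂: no meaningful conjugate acid; N₂ departs as an exceptionally stable neutral molecule
iodide (I⁻): pKₐ(HI) ≈ -10
nitrate: pKₐ(HNO₃) ≈ -1.3
formate (HCOO⁻): pKₐ(HCOOH) ≈ 3.8
p-O₂N–C₆H₄–O⁻: pKₐ(p-nitrophenol) ≈ 7.2
ethoxide (CH₃CH₂O⁻): pKₐ(CH₃CH₂OH) ≈ 16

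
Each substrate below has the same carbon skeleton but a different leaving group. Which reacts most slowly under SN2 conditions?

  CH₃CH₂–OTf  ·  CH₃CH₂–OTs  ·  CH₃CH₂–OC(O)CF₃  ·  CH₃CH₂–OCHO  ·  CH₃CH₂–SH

CH₃CH₂–SH

The skeletons are identical, so relative rate is governed entirely by leaving-group ability.
Rank by basicity of the departing species: weakest base leaves most easily.
CH₃CH₂–OTf loses OTf⁻: pKₐ(CF₃SO₃H (triflic acid)) ≈ -14
CH₃CH₂–OTs loses OTs⁻: pKₐ(p-CH₃C₆H₄SO₃H (TsOH)) ≈ -2.8
CH₃CH₂–OC(O)CF₃ loses CF₃COO⁻: pKₐ(CF₃COOH) ≈ 0.2
CH₃CH₂–OCHO loses HCOO⁻: pKₐ(HCOOH) ≈ 3.8
CH₃CH₂–SH loses HS⁻: pKₐ(H₂S) ≈ 7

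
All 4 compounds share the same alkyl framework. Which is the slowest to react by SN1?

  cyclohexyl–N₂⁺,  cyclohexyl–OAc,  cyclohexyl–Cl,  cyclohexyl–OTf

Same R in every case — rank the leaving groups.
Rank by basicity of the departing species: weakest base leaves most easily.
cyclohexyl–N₂⁺ loses N₂: no meaningful conjugate acid; N₂ departs as an exceptionally stable neutral molecule
cyclohexyl–OTf loses OTf⁻: pKₐ(CF₃SO₃H (triflic acid)) ≈ -14
cyclohexyl–Cl loses Cl⁻: pKₐ(HCl) ≈ -7
cyclohexyl–OAc loses AcO⁻: pKₐ(CH₃COOH) ≈ 4.8

cyclohexyl–OAc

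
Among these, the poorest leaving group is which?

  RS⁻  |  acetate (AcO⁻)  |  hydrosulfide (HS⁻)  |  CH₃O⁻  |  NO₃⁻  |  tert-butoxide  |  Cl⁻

tert-butoxide

A good leaving group is a weak base: the lower the pKₐ of its conjugate acid, the more readily it departs.
Cl⁻: pKₐ(HCl) ≈ -7
NO₃⁻: pKₐ(HNO₃) ≈ -1.3
acetate (AcO⁻): pKₐ(CH₃COOH) ≈ 4.8
hydrosulfide (HS⁻): pKₐ(H₂S) ≈ 7
RS⁻: pKₐ(RSH (a thiol)) ≈ 10.5
CH₃O⁻: pKₐ(CH₃OH) ≈ 15.5
tert-butoxide: pKₐ(t-BuOH) ≈ 18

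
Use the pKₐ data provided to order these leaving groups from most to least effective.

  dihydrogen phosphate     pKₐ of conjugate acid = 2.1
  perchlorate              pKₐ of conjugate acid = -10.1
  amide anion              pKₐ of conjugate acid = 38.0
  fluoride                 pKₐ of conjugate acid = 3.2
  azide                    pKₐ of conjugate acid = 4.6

perchlorate > dihydrogen phosphate > fluoride > azide > amide anion

Lower conjugate-acid pKₐ ⇒ weaker base ⇒ better leaving group.
Sorting by the given values: perchlorate (-10.1), dihydrogen phosphate (2.1), fluoride (3.2), azide (4.6), amide anion (38.0).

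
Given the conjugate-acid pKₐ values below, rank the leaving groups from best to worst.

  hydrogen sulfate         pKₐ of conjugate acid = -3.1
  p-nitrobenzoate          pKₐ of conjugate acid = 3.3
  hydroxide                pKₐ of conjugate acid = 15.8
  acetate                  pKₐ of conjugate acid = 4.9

Lower conjugate-acid pKₐ ⇒ weaker base ⇒ better leaving group.
Sorting by the given values: hydrogen sulfate (-3.1), p-nitrobenzoate (3.3), acetate (4.9), hydroxide (15.8).

hydrogen sulfate > p-nitrobenzoate > acetate > hydroxide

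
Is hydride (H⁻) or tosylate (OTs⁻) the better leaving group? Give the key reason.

tosylate (OTs⁻)

tosylate (OTs⁻) is the better leaving group.
pKₐ(p-CH₃C₆H₄SO₃H (TsOH)) ≈ -2.8 versus pKₐ(H₂) ≈ 36: tosylate (OTs⁻) is the much weaker base.
Resonance-delocalised arenesulfonate.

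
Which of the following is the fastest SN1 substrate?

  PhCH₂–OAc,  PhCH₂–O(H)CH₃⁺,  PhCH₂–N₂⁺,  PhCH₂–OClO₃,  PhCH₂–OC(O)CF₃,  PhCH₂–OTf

With the same alkyl group throughout, only the leaving group differentiates the rates.
A good leaving group is a weak base: the lower the pKₐ of its conjugate acid, the more readily it departs.
PhCH₂–N₂⁺ loses N₂: no meaningful conjugate acid; N₂ departs as an exceptionally stable neutral molecule
PhCH₂–OTf loses OTf⁻: pKₐ(CF₃SO₃H (triflic acid)) ≈ -14
PhCH₂–OClO₃ loses ClO₄⁻: pKₐ(HClO₄) ≈ -10
PhCH₂–O(H)CH₃⁺ loses R'OH: pKₐ(R'OH₂⁺) ≈ -2.4
PhCH₂–OC(O)CF₃ loses CF₃COO⁻: pKₐ(CF₃COOH) ≈ 0.2
PhCH₂–OAc loses AcO⁻: pKₐ(CH₃COOH) ≈ 4.8

PhCH₂–N₂⁺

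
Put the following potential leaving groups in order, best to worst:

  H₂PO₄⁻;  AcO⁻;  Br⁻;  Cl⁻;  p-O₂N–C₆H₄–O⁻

Br⁻ > Cl⁻ > H₂PO₄⁻ > AcO⁻ > p-O₂N–C₆H₄–O⁻

Rank by basicity of the departing species: weakest base leaves most easily.
Br⁻: pKₐ(HBr) ≈ -9
Cl⁻: pKₐ(HCl) ≈ -7 — moderately weak base
H₂PO₄⁻: pKₐ(H₃PO₄) ≈ 2.1 — moderate base; biological leaving group after further activation
AcO⁻: pKₐ(CH₃COOH) ≈ 4.8
p-O₂N–C₆H₄–O⁻: pKₐ(p-nitrophenol) ≈ 7.2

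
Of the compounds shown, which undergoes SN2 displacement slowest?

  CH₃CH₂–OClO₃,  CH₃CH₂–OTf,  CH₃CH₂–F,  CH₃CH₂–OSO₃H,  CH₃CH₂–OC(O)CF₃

CH₃CH₂–F

With the same alkyl group throughout, only the leaving group differentiates the rates.
Rank by basicity of the departing species: weakest base leaves most easily.
CH₃CH₂–OTf loses OTf⁻: pKₐ(CF₃SO₃H (triflic acid)) ≈ -14
CH₃CH₂–OClO₃ loses ClO₄⁻: pKₐ(HClO₄) ≈ -10
CH₃CH₂–OSO₃H loses HSO₄⁻: pKₐ(H₂SO₄) ≈ -3
CH₃CH₂–OC(O)CF₃ loses CF₃COO⁻: pKₐ(CF₃COOH) ≈ 0.2
CH₃CH₂–F loses F⁻: pKₐ(HF) ≈ 3.2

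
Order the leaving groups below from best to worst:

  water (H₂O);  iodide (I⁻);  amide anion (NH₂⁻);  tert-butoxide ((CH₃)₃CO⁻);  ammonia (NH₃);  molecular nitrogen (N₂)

Rank by basicity of the departing species: weakest base leaves most easily.
molecular nitrogen (N₂): no meaningful conjugate acid; N₂ departs as an exceptionally stable neutral molecule
iodide (I⁻): pKₐ(HI) ≈ -10
water (H₂O): pKₐ(H₃O⁺) ≈ -1.7 — neutral; leaves from a protonated alcohol (R–OH₂⁺)
ammonia (NH₃): pKₐ(NH₄⁺) ≈ 9.2
tert-butoxide ((CH₃)₃CO⁻): pKₐ(t-BuOH) ≈ 18 — bulky, strongly basic alkoxide
amide anion (NH₂⁻): pKₐ(NH₃) ≈ 38

molecular nitrogen (N₂) > iodide (I⁻) > water (H₂O) > ammonia (NH₃) > tert-butoxide ((CH₃)₃CO⁻) > amide anion (NH₂⁻)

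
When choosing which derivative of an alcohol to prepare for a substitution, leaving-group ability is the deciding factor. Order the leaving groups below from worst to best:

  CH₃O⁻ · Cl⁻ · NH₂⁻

NH₂⁻ < CH₃O⁻ < Cl⁻

The more stable X⁻ (or X) is on its own — i.e. the weaker a base it is — the better a leaving group it makes.
Cl⁻: pKₐ(HCl) ≈ -7
CH₃O⁻: pKₐ(CH₃OH) ≈ 15.5 — strong base; alkoxides do not leave unassisted
NH₂⁻: pKₐ(NH₃) ≈ 38
Reversing gives the worst-to-best order requested.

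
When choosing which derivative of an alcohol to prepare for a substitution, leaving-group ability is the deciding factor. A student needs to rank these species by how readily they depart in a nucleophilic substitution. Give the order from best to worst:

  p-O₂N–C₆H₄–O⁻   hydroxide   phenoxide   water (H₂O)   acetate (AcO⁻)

water (H₂O) > acetate (AcO⁻) > p-O₂N–C₆H₄–O⁻ > phenoxide > hydroxide

water (H₂O): pKₐ(H₃O⁺) ≈ -1.7
acetate (AcO⁻): pKₐ(CH₃COOH) ≈ 4.8 — resonance-stabilised but still a weak base
p-O₂N–C₆H₄–O⁻: pKₐ(p-nitrophenol) ≈ 7.2
phenoxide: pKₐ(C₆H₅OH (phenol)) ≈ 10 — resonance into the ring helps, but still a poor LG
hydroxide: pKₐ(H₂O) ≈ 15.7 — strong base; essentially never leaves without prior activation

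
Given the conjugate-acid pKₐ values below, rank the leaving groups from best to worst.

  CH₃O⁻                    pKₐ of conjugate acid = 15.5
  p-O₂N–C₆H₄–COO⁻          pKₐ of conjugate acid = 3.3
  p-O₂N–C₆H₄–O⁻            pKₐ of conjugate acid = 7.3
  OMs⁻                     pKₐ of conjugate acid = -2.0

OMs⁻ > p-O₂N–C₆H₄–COO⁻ > p-O₂N–C₆H₄–O⁻ > CH₃O⁻

Lower conjugate-acid pKₐ ⇒ weaker base ⇒ better leaving group.
Sorting by the given values: OMs⁻ (-2.0), p-O₂N–C₆H₄–COO⁻ (3.3), p-O₂N–C₆H₄–O⁻ (7.3), CH₃O⁻ (15.5).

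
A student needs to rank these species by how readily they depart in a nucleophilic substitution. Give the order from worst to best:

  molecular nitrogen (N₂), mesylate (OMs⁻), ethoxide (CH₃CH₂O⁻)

Leaving-group ability tracks the stability of the departed species; conjugate-acid pKₐ is the usual yardstick (lower pKₐ → better LG).
molecular nitrogen (N₂): no meaningful conjugate acid; N₂ departs as an exceptionally stable neutral molecule
mesylate (OMs⁻): pKₐ(CH₃SO₃H (MsOH)) ≈ -1.9
ethoxide (CH₃CH₂O⁻): pKₐ(CH₃CH₂OH) ≈ 16
Listed from poorest to best leaving group as asked.

ethoxide (CH₃CH₂O⁻) < mesylate (OMs⁻) < molecular nitrogen (N₂)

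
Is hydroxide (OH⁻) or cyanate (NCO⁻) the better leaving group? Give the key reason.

cyanate (NCO⁻) is the better leaving group.
pKₐ(HOCN) ≈ 3.5 versus pKₐ(H₂O) ≈ 15.7: cyanate (NCO⁻) is the much weaker base.
Resonance between N and O.

cyanate (NCO⁻)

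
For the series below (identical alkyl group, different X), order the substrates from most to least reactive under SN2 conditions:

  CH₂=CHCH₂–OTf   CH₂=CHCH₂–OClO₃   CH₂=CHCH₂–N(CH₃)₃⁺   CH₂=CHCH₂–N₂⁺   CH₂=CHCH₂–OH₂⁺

CH₂=CHCH₂–N₂⁺ > CH₂=CHCH₂–OTf > CH₂=CHCH₂–OClO₃ > CH₂=CHCH₂–OH₂⁺ > CH₂=CHCH₂–N(CH₃)₃⁺

With the same alkyl group throughout, only the leaving group differentiates the rates.
The more stable X⁻ (or X) is on its own — i.e. the weaker a base it is — the better a leaving group it makes.
CH₂=CHCH₂–N₂⁺ loses N₂: no meaningful conjugate acid; N₂ departs as an exceptionally stable neutral molecule
CH₂=CHCH₂–OTf loses OTf⁻: pKₐ(CF₃SO₃H (triflic acid)) ≈ -14
CH₂=CHCH₂–OClO₃ loses ClO₄⁻: pKₐ(HClO₄) ≈ -10
CH₂=CHCH₂–OH₂⁺ loses H₂O: pKₐ(H₃O⁺) ≈ -1.7
CH₂=CHCH₂–N(CH₃)₃⁺ loses NR'₃: pKₐ(R'₃NH⁺) ≈ 10.7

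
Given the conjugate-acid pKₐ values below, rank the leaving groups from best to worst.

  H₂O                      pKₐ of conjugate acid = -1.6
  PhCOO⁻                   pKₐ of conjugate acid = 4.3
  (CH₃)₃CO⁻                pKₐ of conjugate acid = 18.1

Lower conjugate-acid pKₐ ⇒ weaker base ⇒ better leaving group.
Sorting by the given values: H₂O (-1.6), PhCOO⁻ (4.3), (CH₃)₃CO⁻ (18.1).

H₂O > PhCOO⁻ > (CH₃)₃CO⁻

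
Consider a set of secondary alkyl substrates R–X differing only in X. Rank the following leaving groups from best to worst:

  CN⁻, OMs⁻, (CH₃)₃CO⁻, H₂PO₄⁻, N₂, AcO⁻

N₂ > OMs⁻ > H₂PO₄⁻ > AcO⁻ > CN⁻ > (CH₃)₃CO⁻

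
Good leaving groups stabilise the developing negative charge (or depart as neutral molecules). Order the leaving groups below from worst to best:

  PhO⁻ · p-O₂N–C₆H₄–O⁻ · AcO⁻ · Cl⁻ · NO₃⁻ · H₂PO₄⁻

PhO⁻ < p-O₂N–C₆H₄–O⁻ < AcO⁻ < H₂PO₄⁻ < NO₃⁻ < Cl⁻

Leaving-group ability tracks the stability of the departed species; conjugate-acid pKₐ is the usual yardstick (lower pKₐ → better LG).
Cl⁻: pKₐ(HCl) ≈ -7 — moderately weak base
NO₃⁻: pKₐ(HNO₃) ≈ -1.3 — resonance-delocalised over three oxygens
H₂PO₄⁻: pKₐ(H₃PO₄) ≈ 2.1
AcO⁻: pKₐ(CH₃COOH) ≈ 4.8
p-O₂N–C₆H₄–O⁻: pKₐ(p-nitrophenol) ≈ 7.2
PhO⁻: pKₐ(C₆H₅OH (phenol)) ≈ 10
Listed from poorest to best leaving group as asked.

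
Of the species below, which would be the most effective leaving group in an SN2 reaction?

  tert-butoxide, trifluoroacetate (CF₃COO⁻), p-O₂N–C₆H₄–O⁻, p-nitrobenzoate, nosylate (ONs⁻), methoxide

nosylate (ONs⁻)

Rank by basicity of the departing species: weakest base leaves most easily.
nosylate (ONs⁻): pKₐ(p-O₂NC₆H₄SO₃H) ≈ -3.5
trifluoroacetate (CF₃COO⁻): pKₐ(CF₃COOH) ≈ 0.2
p-nitrobenzoate: pKₐ(p-nitrobenzoic acid) ≈ 3.4
p-O₂N–C₆H₄–O⁻: pKₐ(p-nitrophenol) ≈ 7.2
methoxide: pKₐ(CH₃OH) ≈ 15.5
tert-butoxide: pKₐ(t-BuOH) ≈ 18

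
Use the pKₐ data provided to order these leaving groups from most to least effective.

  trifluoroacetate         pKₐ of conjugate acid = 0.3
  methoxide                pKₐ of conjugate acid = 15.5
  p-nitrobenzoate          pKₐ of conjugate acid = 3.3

trifluoroacetate > p-nitrobenzoate > methoxide

Lower conjugate-acid pKₐ ⇒ weaker base ⇒ better leaving group.
Sorting by the given values: trifluoroacetate (0.3), p-nitrobenzoate (3.3), methoxide (15.5).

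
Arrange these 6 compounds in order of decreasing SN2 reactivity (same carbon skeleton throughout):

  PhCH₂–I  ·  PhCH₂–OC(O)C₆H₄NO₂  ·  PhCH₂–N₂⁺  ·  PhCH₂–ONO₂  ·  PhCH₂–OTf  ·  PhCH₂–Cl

Identical carbon frameworks mean the comparison reduces to leaving-group quality.
A good leaving group is a weak base: the lower the pKₐ of its conjugate acid, the more readily it departs.
PhCH₂–N₂⁺ loses N₂: no meaningful conjugate acid; N₂ departs as an exceptionally stable neutral molecule
PhCH₂–OTf loses OTf⁻: pKₐ(CF₃SO₃H (triflic acid)) ≈ -14
PhCH₂–I loses I⁻: pKₐ(HI) ≈ -10
PhCH₂–Cl loses Cl⁻: pKₐ(HCl) ≈ -7
PhCH₂–ONO₂ loses NO₃⁻: pKₐ(HNO₃) ≈ -1.3
PhCH₂–OC(O)C₆H₄NO₂ loses p-O₂N–C₆H₄–COO⁻: pKₐ(p-nitrobenzoic acid) ≈ 3.4

PhCH₂–N₂⁺ > PhCH₂–OTf > PhCH₂–I > PhCH₂–Cl > PhCH₂–ONO₂ > PhCH₂–OC(O)C₆H₄NO₂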